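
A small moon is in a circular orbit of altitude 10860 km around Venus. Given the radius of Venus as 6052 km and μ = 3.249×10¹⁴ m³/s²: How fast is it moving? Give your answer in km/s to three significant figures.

v ≈ 4.38 km/s

r = 6052 + 10860 = 16912 km = 1.6912×10⁷ m.
For a circular orbit v = √(μ/r) = √(3.249×10¹⁴ / 1.691×10⁷) = √(1.921×10⁷) = 4383 m/s.
That is 4.383 km/s.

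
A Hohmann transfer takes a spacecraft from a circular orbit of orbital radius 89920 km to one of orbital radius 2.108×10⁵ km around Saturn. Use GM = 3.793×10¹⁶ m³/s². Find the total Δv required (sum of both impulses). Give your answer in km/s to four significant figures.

r₁ = 89920 km = 8.992×10⁷ m.
r₂ = 2.108×10⁵ km = 2.108×10⁸ m.
Transfer ellipse a_t = (r₁ + r₂)/2 = 1.504×10⁸ m.
At r₁: circular v_c1 = √(μ/r₁) = 20540 m/s; transfer-perikrone v_p = √[μ(2/r₁ − 1/a_t)] = 24320 m/s.
Δv₁ = v_p − v_c1 = 3780 m/s.
At r₂: circular v_c2 = √(μ/r₂) = 13410 m/s; transfer-apokrone v_a = √[μ(2/r₂ − 1/a_t)] = 10370 m/s.
Δv₂ = v_c2 − v_a = 3041 m/s.
Total Δv = Δv₁ + Δv₂ = 6821 m/s = 6.821 km/s.

Δv_total ≈ 6.821 km/s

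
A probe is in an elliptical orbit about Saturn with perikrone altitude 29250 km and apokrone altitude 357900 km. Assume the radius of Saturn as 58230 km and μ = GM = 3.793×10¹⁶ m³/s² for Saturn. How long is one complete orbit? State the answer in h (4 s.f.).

T ≈ 35.81 h

r_p = 58230 + 29250 = 87480 km = 8.7480×10⁷ m.
r_a = 58230 + 357900 = 416130 km = 4.1613×10⁸ m.
Semi-major axis a = (r_p + r_a)/2 = (87480 + 4.1613×10⁵)/2 = 2.5180×10⁵ km = 2.518×10⁸ m.
By Kepler's third law T = 2π√(a³/μ) = 2π × 2.052×10⁴ = 1.289×10⁵ s.
= 35.81 h.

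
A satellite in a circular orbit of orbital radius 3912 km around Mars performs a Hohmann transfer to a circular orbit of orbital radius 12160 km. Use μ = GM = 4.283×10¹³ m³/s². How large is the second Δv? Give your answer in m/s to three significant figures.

Δv ≈ 567 m/s

r₁ = 3912 km = 3.912×10⁶ m.
r₂ = 12160 km = 1.216×10⁷ m.
Transfer ellipse a_t = (r₁ + r₂)/2 = 8.036×10⁶ m.
At r₁: circular v_c1 = √(μ/r₁) = 3309 m/s; transfer-periapsis v_p = √[μ(2/r₁ − 1/a_t)] = 4070 m/s.
At r₂: circular v_c2 = √(μ/r₂) = 1877 m/s; transfer-apoapsis v_a = √[μ(2/r₂ − 1/a_t)] = 1309 m/s.
Δv₂ = v_c2 − v_a = 567.3 m/s.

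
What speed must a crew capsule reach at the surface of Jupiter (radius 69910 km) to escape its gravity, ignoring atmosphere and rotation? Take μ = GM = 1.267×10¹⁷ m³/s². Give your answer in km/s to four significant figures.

r = R = 6.991×10⁷ m.
Escape speed v_esc = √(2μ/r) = √(2 × 1.267×10¹⁷ / 6.991×10⁷) = √(3.625×10⁹) = 60210 m/s.
= 60.21 km/s.

v_esc ≈ 60.21 km/s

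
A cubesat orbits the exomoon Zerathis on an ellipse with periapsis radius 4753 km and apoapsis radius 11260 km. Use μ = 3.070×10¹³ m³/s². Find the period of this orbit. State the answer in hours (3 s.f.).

Semi-major axis a = (r_p + r_a)/2 = (4753.0 + 11260)/2 = 8006.5 km = 8.006×10⁶ m.
By Kepler's third law T = 2π√(a³/μ) = 2π × 4.089×10³ = 2.569×10⁴ s.
= 7.136 hours.

T ≈ 7.14 hours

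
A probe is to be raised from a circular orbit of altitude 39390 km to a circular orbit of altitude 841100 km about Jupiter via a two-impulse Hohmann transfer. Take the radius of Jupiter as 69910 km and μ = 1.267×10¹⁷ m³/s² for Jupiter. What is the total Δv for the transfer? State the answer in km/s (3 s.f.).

r₁ = 69910 + 39390 = 109300 km = 1.0930×10⁸ m.
r₂ = 69910 + 841100 = 911010 km = 9.1101×10⁸ m.
Transfer ellipse a_t = (r₁ + r₂)/2 = 5.102×10⁸ m.
At r₁: circular v_c1 = √(μ/r₁) = 34050 m/s; transfer-perijove v_p = √[μ(2/r₁ − 1/a_t)] = 45500 m/s.
Δv₁ = v_p − v_c1 = 11450 m/s.
At r₂: circular v_c2 = √(μ/r₂) = 11790 m/s; transfer-apojove v_a = √[μ(2/r₂ − 1/a_t)] = 5459 m/s.
Δv₂ = v_c2 − v_a = 6334 m/s.
Total Δv = Δv₁ + Δv₂ = 17790 m/s = 17.79 km/s.

Δv_total ≈ 17.8 km/s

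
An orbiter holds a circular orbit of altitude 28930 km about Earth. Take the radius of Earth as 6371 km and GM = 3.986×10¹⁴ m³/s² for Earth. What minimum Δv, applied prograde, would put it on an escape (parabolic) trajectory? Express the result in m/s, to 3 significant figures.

Δv ≈ 1390 m/s

r = 6371 + 28930 = 35301 km = 3.5301×10⁷ m.
Circular speed v_c = √(μ/r) = 3360 m/s.
Escape speed v_esc = √(2μ/r) = √2 × v_c = 4752 m/s.
Δv = v_esc − v_c = 1392 m/s.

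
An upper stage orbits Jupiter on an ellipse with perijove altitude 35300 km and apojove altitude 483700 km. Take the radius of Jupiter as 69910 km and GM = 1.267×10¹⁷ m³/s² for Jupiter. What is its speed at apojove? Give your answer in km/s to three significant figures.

r_p = 69910 + 35300 = 105210 km = 1.0521×10⁸ m.
r_a = 69910 + 483700 = 553610 km = 5.5361×10⁸ m.
Semi-major axis a = (r_p + r_a)/2 = 3.2941×10⁵ km = 3.294×10⁸ m.
Vis-viva: v² = μ(2/r − 1/a) = 1.267×10¹⁷ × (3.613×10⁻⁹ − 3.036×10⁻⁹) = 7.310×10⁷ m²/s².
v = 8550 m/s = 8.550 km/s.

v ≈ 8.55 km/s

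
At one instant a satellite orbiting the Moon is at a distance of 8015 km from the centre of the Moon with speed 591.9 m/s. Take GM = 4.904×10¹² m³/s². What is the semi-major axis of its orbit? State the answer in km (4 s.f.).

a ≈ 5615 km

r = 8.015×10⁶ m.
Vis-viva rearranged: 1/a = 2/r − v²/μ = 2.495×10⁻⁷ − 7.144×10⁻⁸ = 1.781×10⁻⁷ m⁻¹.
a = 5.615×10⁶ m = 5615.1 km.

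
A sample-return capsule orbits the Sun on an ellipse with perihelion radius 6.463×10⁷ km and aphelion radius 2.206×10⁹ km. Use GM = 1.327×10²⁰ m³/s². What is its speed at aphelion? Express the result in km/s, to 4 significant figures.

v ≈ 1.851 km/s

Semi-major axis a = (r_p + r_a)/2 = 1.1353×10⁹ km = 1.135×10¹² m.
Vis-viva: v² = μ(2/r − 1/a) = 1.327×10²⁰ × (9.066×10⁻¹³ − 8.808×10⁻¹³) = 3.424×10⁶ m²/s².
v = 1851 m/s = 1.851 km/s.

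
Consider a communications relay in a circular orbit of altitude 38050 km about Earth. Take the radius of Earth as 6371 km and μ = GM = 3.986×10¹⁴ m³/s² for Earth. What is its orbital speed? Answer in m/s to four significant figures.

v ≈ 2996 m/s

r = 6371 + 38050 = 44421 km = 4.4421×10⁷ m.
For a circular orbit v = √(μ/r) = √(3.986×10¹⁴ / 4.442×10⁷) = √(8.973×10⁶) = 2996 m/s.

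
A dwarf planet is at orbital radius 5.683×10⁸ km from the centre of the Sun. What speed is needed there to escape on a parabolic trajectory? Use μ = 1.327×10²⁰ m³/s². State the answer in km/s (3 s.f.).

v_esc ≈ 21.6 km/s

r = 5.683×10⁸ km = 5.683×10¹¹ m.
Escape speed v_esc = √(2μ/r) = √(2 × 1.327×10²⁰ / 5.683×10¹¹) = √(4.670×10⁸) = 21610 m/s.
= 21.61 km/s.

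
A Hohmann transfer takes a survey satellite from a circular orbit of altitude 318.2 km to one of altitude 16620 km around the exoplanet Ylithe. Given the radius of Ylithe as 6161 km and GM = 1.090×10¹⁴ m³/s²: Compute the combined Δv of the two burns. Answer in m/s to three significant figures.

Δv_total ≈ 1750 m/s

r₁ = 6161 + 318.2 = 6479.2 km = 6.4792×10⁶ m.
r₂ = 6161 + 16620 = 22781 km = 2.2781×10⁷ m.
Transfer ellipse a_t = (r₁ + r₂)/2 = 1.463×10⁷ m.
At r₁: circular v_c1 = √(μ/r₁) = 4102 m/s; transfer-periapsis v_p = √[μ(2/r₁ − 1/a_t)] = 5118 m/s.
Δv₁ = v_p − v_c1 = 1017 m/s.
At r₂: circular v_c2 = √(μ/r₂) = 2187 m/s; transfer-apoapsis v_a = √[μ(2/r₂ − 1/a_t)] = 1456 m/s.
Δv₂ = v_c2 − v_a = 731.7 m/s.
Total Δv = Δv₁ + Δv₂ = 1748 m/s.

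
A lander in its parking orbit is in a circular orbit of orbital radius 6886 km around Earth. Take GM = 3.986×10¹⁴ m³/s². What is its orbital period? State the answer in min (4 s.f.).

r = 6886 km = 6.886×10⁶ m.
Kepler's third law: T = 2π√(r³/μ) = 2π√((6.886×10⁶)³ / 3.986×10¹⁴).
r³/μ = 8.192×10⁵ s², so T = 2π × 9.051×10² = 5.687×10³ s.
Converting: 5.687×10³ s ÷ 60.00 = 94.78 min.

T ≈ 94.78 min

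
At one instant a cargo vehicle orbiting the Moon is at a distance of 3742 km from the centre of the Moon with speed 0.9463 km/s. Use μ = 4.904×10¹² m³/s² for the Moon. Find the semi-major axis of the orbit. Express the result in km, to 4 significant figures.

r = 3.742×10⁶ m.
Specific orbital energy ε = v²/2 − μ/r = (946.3)²/2 − 4.904×10¹²/3.742×10⁶ = -8.628×10⁵ J/kg.
Since ε = −μ/(2a), a = −μ/(2ε) = 2.842×10⁶ m = 2842.0 km.

a ≈ 2842 km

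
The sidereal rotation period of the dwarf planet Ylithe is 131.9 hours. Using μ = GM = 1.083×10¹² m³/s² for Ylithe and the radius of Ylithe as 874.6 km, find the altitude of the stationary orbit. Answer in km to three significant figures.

h_sync ≈ 17500 km

T = 131.9 hours = 4.748×10⁵ s.
A synchronous orbit has period T, so by Kepler's third law a = (μT²/4π²)^(1/3).
μT²/4π² = 1.083×10¹² × (4.748×10⁵)² / 39.48 = 6.185×10²¹ m³.
a = 1.836×10⁷ m = 18356 km.
Altitude h = a − R = 18356 − 874.6 = 17482 km.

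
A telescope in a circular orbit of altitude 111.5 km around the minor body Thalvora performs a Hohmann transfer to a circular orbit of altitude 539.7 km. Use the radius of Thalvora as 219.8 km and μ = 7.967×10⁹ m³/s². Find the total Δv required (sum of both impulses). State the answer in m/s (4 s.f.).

r₁ = 219.8 + 111.5 = 331.30 km = 3.3130×10⁵ m.
r₂ = 219.8 + 539.7 = 759.50 km = 7.5950×10⁵ m.
Transfer ellipse a_t = (r₁ + r₂)/2 = 5.454×10⁵ m.
At r₁: circular v_c1 = √(μ/r₁) = 155.1 m/s; transfer-periapsis v_p = √[μ(2/r₁ − 1/a_t)] = 183.0 m/s.
Δv₁ = v_p − v_c1 = 27.92 m/s.
At r₂: circular v_c2 = √(μ/r₂) = 102.4 m/s; transfer-apoapsis v_a = √[μ(2/r₂ − 1/a_t)] = 79.82 m/s.
Δv₂ = v_c2 − v_a = 22.60 m/s.
Total Δv = Δv₁ + Δv₂ = 50.52 m/s.

Δv_total ≈ 50.52 m/s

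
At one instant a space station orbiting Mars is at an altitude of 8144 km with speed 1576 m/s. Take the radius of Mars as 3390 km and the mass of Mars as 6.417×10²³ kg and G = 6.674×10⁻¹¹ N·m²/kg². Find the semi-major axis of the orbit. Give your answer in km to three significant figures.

a ≈ 8670 km

μ = GM = 6.674×10⁻¹¹ × 6.417×10²³ = 4.283×10¹³ m³/s².
r = 3390 + 8144 = 11534 km = 1.153×10⁷ m.
Vis-viva rearranged: 1/a = 2/r − v²/μ = 1.734×10⁻⁷ − 5.800×10⁻⁸ = 1.154×10⁻⁷ m⁻¹.
a = 8.665×10⁶ m = 8665.1 km.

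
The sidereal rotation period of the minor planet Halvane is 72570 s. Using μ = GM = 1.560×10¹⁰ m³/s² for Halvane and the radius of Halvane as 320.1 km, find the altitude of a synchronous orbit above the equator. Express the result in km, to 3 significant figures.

A synchronous orbit has period T, so by Kepler's third law a = (μT²/4π²)^(1/3).
μT²/4π² = 1.560×10¹⁰ × (7.257×10⁴)² / 39.48 = 2.081×10¹⁸ m³.
a = 1.277×10⁶ m = 1276.7 km.
Altitude h = a − R = 1276.7 − 320.1 = 956.61 km.

h_sync ≈ 957 km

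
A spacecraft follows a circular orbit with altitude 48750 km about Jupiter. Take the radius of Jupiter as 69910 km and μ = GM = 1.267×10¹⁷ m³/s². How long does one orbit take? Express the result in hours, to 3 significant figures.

T ≈ 6.34 hours

r = 69910 + 48750 = 118660 km = 1.1866×10⁸ m.
Kepler's third law: T = 2π√(r³/μ) = 2π√((1.187×10⁸)³ / 1.267×10¹⁷).
r³/μ = 1.319×10⁷ s², so T = 2π × 3.631×10³ = 2.282×10⁴ s.
Converting: 2.282×10⁴ s ÷ 3600 = 6.338 hours.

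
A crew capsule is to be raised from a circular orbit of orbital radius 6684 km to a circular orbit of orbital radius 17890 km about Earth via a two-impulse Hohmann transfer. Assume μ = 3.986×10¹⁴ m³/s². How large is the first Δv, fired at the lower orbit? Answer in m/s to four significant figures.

Δv ≈ 1596 m/s

r₁ = 6684 km = 6.684×10⁶ m.
r₂ = 17890 km = 1.789×10⁷ m.
Transfer ellipse a_t = (r₁ + r₂)/2 = 1.229×10⁷ m.
At r₁: circular v_c1 = √(μ/r₁) = 7722 m/s; transfer-perigee v_p = √[μ(2/r₁ − 1/a_t)] = 9318 m/s.
Δv₁ = v_p − v_c1 = 1596 m/s.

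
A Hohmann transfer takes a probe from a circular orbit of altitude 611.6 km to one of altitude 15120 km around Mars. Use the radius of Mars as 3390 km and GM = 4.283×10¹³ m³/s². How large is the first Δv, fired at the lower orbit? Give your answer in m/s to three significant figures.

r₁ = 3390 + 611.6 = 4001.6 km = 4.0016×10⁶ m.
r₂ = 3390 + 15120 = 18510 km = 1.8510×10⁷ m.
Transfer ellipse a_t = (r₁ + r₂)/2 = 1.126×10⁷ m.
At r₁: circular v_c1 = √(μ/r₁) = 3272 m/s; transfer-periapsis v_p = √[μ(2/r₁ − 1/a_t)] = 4195 m/s.
Δv₁ = v_p − v_c1 = 923.8 m/s.

Δv ≈ 924 m/s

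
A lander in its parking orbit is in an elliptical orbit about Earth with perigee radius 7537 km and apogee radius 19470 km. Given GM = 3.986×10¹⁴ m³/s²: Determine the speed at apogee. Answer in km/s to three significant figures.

v ≈ 3.38 km/s

Semi-major axis a = (r_p + r_a)/2 = 13504 km = 1.350×10⁷ m.
Vis-viva: v² = μ(2/r − 1/a) = 3.986×10¹⁴ × (1.027×10⁻⁷ − 7.405×10⁻⁸) = 1.143×10⁷ m²/s².
v = 3380 m/s = 3.380 km/s.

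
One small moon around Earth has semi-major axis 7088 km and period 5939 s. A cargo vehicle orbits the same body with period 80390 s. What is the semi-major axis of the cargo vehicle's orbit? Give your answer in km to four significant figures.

a₂ ≈ 40260 km

Kepler's third law: a³ ∝ T², so a₂ = a₁ (T₂/T₁)^(2/3).
T₂/T₁ = 13.54, (T₂/T₁)^(2/3) = 5.680.
a₂ = 7088 × 5.680 = 40260 km.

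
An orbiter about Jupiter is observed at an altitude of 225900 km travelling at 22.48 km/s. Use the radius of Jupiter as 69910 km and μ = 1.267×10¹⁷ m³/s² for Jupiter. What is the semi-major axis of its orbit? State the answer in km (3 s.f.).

r = 69910 + 225900 = 2.9581×10⁵ km = 2.958×10⁸ m.
Specific orbital energy ε = v²/2 − μ/r = (22480)²/2 − 1.267×10¹⁷/2.958×10⁸ = -1.756×10⁸ J/kg.
Since ε = −μ/(2a), a = −μ/(2ε) = 3.607×10⁸ m = 3.6068×10⁵ km.

a ≈ 3.61×10⁵ km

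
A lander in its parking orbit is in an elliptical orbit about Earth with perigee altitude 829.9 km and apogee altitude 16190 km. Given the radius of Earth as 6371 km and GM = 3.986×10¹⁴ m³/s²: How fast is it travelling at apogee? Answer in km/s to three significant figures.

v ≈ 2.92 km/s

r_p = 6371 + 829.9 = 7200.9 km = 7.2009×10⁶ m.
r_a = 6371 + 16190 = 22561 km = 2.2561×10⁷ m.
Semi-major axis a = (r_p + r_a)/2 = 14881 km = 1.488×10⁷ m.
Vis-viva: v² = μ(2/r − 1/a) = 3.986×10¹⁴ × (8.865×10⁻⁸ − 6.720×10⁻⁸) = 8.549×10⁶ m²/s².
v = 2924 m/s = 2.924 km/s.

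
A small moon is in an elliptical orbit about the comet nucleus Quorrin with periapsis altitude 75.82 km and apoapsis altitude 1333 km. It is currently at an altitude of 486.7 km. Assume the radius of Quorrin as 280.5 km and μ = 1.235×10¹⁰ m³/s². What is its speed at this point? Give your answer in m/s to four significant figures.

r_p = 280.5 + 75.82 = 356.32 km = 3.5632×10⁵ m.
r_a = 280.5 + 1333 = 1613.5 km = 1.6135×10⁶ m.
r = 280.5 + 486.7 = 767.20 km = 7.672×10⁵ m.
Semi-major axis a = (r_p + r_a)/2 = 984.91 km = 9.849×10⁵ m.
Vis-viva: v² = μ(2/r − 1/a) = 1.235×10¹⁰ × (2.607×10⁻⁶ − 1.015×10⁻⁶) = 1.966×10⁴ m²/s².
v = 140.2 m/s.

v ≈ 140.2 m/s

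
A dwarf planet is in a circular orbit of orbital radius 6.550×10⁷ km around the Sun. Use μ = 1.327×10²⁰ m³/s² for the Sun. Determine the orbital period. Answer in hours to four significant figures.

r = 6.550×10⁷ km = 6.550×10¹⁰ m.
Kepler's third law: T = 2π√(r³/μ) = 2π√((6.550×10¹⁰)³ / 1.327×10²⁰).
r³/μ = 2.118×10¹² s², so T = 2π × 1.455×10⁶ = 9.143×10⁶ s.
Converting: 9.143×10⁶ s ÷ 3600 = 2540 hours.

T ≈ 2540 hours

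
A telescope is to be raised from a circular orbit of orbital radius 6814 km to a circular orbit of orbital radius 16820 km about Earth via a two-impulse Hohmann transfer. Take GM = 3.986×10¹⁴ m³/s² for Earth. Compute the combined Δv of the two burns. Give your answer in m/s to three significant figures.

Δv_total ≈ 2650 m/s

r₁ = 6814 km = 6.814×10⁶ m.
r₂ = 16820 km = 1.682×10⁷ m.
Transfer ellipse a_t = (r₁ + r₂)/2 = 1.182×10⁷ m.
At r₁: circular v_c1 = √(μ/r₁) = 7648 m/s; transfer-perigee v_p = √[μ(2/r₁ − 1/a_t)] = 9125 m/s.
Δv₁ = v_p − v_c1 = 1477 m/s.
At r₂: circular v_c2 = √(μ/r₂) = 4868 m/s; transfer-apogee v_a = √[μ(2/r₂ − 1/a_t)] = 3697 m/s.
Δv₂ = v_c2 − v_a = 1171 m/s.
Total Δv = Δv₁ + Δv₂ = 2648 m/s.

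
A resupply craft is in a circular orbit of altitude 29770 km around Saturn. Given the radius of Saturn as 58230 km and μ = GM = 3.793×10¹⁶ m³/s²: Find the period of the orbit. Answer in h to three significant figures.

r = 58230 + 29770 = 88000 km = 8.8000×10⁷ m.
Kepler's third law: T = 2π√(r³/μ) = 2π√((8.800×10⁷)³ / 3.793×10¹⁶).
r³/μ = 1.797×10⁷ s², so T = 2π × 4.239×10³ = 2.663×10⁴ s.
Converting: 2.663×10⁴ s ÷ 3600 = 7.398 h.

T ≈ 7.40 h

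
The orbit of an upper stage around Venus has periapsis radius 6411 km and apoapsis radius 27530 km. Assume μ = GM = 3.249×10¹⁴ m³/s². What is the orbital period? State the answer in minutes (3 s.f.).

T ≈ 406 minutes

Semi-major axis a = (r_p + r_a)/2 = (6411.0 + 27530)/2 = 16970 km = 1.697×10⁷ m.
By Kepler's third law T = 2π√(a³/μ) = 2π × 3.879×10³ = 2.437×10⁴ s.
= 406.2 minutes.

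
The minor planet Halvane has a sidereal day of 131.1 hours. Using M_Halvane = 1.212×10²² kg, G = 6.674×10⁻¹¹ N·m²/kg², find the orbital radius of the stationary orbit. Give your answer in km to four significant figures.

μ = GM = 6.674×10⁻¹¹ × 1.212×10²² = 8.089×10¹¹ m³/s².
T = 131.1 hours = 4.720×10⁵ s.
A synchronous orbit has period T, so by Kepler's third law a = (μT²/4π²)^(1/3).
μT²/4π² = 8.089×10¹¹ × (4.720×10⁵)² / 39.48 = 4.564×10²¹ m³.
a = 1.659×10⁷ m = 16587 km.

r_sync ≈ 16590 km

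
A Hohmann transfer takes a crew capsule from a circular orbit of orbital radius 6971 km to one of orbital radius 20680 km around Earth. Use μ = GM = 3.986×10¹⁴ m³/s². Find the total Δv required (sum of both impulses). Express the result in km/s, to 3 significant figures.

r₁ = 6971 km = 6.971×10⁶ m.
r₂ = 20680 km = 2.068×10⁷ m.
Transfer ellipse a_t = (r₁ + r₂)/2 = 1.383×10⁷ m.
At r₁: circular v_c1 = √(μ/r₁) = 7562 m/s; transfer-perigee v_p = √[μ(2/r₁ − 1/a_t)] = 9248 m/s.
Δv₁ = v_p − v_c1 = 1686 m/s.
At r₂: circular v_c2 = √(μ/r₂) = 4390 m/s; transfer-apogee v_a = √[μ(2/r₂ − 1/a_t)] = 3117 m/s.
Δv₂ = v_c2 − v_a = 1273 m/s.
Total Δv = Δv₁ + Δv₂ = 2959 m/s = 2.959 km/s.

Δv_total ≈ 2.96 km/s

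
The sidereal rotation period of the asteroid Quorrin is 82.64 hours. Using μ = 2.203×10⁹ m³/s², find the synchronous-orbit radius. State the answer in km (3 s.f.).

r_sync ≈ 1700 km

T = 82.64 hours = 2.975×10⁵ s.
A synchronous orbit has period T, so by Kepler's third law a = (μT²/4π²)^(1/3).
μT²/4π² = 2.203×10⁹ × (2.975×10⁵)² / 39.48 = 4.939×10¹⁸ m³.
a = 1.703×10⁶ m = 1703.0 km.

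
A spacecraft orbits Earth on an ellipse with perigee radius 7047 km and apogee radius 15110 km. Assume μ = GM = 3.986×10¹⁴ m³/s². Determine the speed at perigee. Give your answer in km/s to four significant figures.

Semi-major axis a = (r_p + r_a)/2 = 11078 km = 1.108×10⁷ m.
Vis-viva: v² = μ(2/r − 1/a) = 3.986×10¹⁴ × (2.838×10⁻⁷ − 9.026×10⁻⁸) = 7.715×10⁷ m²/s².
v = 8783 m/s = 8.783 km/s.

v ≈ 8.783 km/s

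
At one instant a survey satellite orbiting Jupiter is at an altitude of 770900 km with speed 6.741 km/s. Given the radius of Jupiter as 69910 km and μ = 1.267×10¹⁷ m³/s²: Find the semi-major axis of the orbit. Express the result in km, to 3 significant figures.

a ≈ 4.95×10⁵ km

r = 69910 + 770900 = 8.4081×10⁵ km = 8.408×10⁸ m.
Specific orbital energy ε = v²/2 − μ/r = (6741)²/2 − 1.267×10¹⁷/8.408×10⁸ = -1.280×10⁸ J/kg.
Since ε = −μ/(2a), a = −μ/(2ε) = 4.950×10⁸ m = 4.9505×10⁵ km.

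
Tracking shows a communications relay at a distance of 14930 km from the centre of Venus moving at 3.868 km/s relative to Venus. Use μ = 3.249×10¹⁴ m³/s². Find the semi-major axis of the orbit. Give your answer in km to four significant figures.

a ≈ 11380 km

r = 1.493×10⁷ m.
Vis-viva rearranged: 1/a = 2/r − v²/μ = 1.340×10⁻⁷ − 4.605×10⁻⁸ = 8.791×10⁻⁸ m⁻¹.
a = 1.138×10⁷ m = 11375 km.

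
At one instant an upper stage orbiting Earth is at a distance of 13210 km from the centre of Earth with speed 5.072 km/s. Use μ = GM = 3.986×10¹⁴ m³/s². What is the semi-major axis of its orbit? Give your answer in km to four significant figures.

a ≈ 11510 km

r = 1.321×10⁷ m.
Vis-viva rearranged: 1/a = 2/r − v²/μ = 1.514×10⁻⁷ − 6.454×10⁻⁸ = 8.686×10⁻⁸ m⁻¹.
a = 1.151×10⁷ m = 11513 km.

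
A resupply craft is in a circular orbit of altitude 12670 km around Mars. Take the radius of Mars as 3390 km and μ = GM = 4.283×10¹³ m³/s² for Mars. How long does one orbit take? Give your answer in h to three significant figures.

T ≈ 17.2 h

r = 3390 + 12670 = 16060 km = 1.6060×10⁷ m.
Kepler's third law: T = 2π√(r³/μ) = 2π√((1.606×10⁷)³ / 4.283×10¹³).
r³/μ = 9.671×10⁷ s², so T = 2π × 9.834×10³ = 6.179×10⁴ s.
Converting: 6.179×10⁴ s ÷ 3600 = 17.16 h.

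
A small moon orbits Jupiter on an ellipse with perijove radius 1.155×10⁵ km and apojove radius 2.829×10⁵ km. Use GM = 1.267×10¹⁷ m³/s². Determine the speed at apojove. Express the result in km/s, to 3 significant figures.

Semi-major axis a = (r_p + r_a)/2 = 1.9920×10⁵ km = 1.992×10⁸ m.
Vis-viva: v² = μ(2/r − 1/a) = 1.267×10¹⁷ × (7.070×10⁻⁹ − 5.020×10⁻⁹) = 2.597×10⁸ m²/s².
v = 16110 m/s = 16.11 km/s.

v ≈ 16.1 km/s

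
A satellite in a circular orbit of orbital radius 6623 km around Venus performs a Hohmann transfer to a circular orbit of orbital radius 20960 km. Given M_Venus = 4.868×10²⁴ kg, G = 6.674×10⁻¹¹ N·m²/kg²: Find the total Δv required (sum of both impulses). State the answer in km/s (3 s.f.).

Δv_total ≈ 2.84 km/s

μ = GM = 6.674×10⁻¹¹ × 4.868×10²⁴ = 3.249×10¹⁴ m³/s².
r₁ = 6623 km = 6.623×10⁶ m.
r₂ = 20960 km = 2.096×10⁷ m.
Transfer ellipse a_t = (r₁ + r₂)/2 = 1.379×10⁷ m.
At r₁: circular v_c1 = √(μ/r₁) = 7004 m/s; transfer-periapsis v_p = √[μ(2/r₁ − 1/a_t)] = 8634 m/s.
Δv₁ = v_p − v_c1 = 1630 m/s.
At r₂: circular v_c2 = √(μ/r₂) = 3937 m/s; transfer-apoapsis v_a = √[μ(2/r₂ − 1/a_t)] = 2728 m/s.
Δv₂ = v_c2 − v_a = 1209 m/s.
Total Δv = Δv₁ + Δv₂ = 2839 m/s = 2.839 km/s.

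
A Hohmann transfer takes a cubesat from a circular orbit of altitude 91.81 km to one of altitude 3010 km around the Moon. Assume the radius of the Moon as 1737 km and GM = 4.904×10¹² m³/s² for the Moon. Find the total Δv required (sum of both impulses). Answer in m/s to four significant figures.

Δv_total ≈ 588.4 m/s

r₁ = 1737 + 91.81 = 1828.8 km = 1.8288×10⁶ m.
r₂ = 1737 + 3010 = 4747.0 km = 4.7470×10⁶ m.
Transfer ellipse a_t = (r₁ + r₂)/2 = 3.288×10⁶ m.
At r₁: circular v_c1 = √(μ/r₁) = 1638 m/s; transfer-perilune v_p = √[μ(2/r₁ − 1/a_t)] = 1968 m/s.
Δv₁ = v_p − v_c1 = 330.1 m/s.
At r₂: circular v_c2 = √(μ/r₂) = 1016 m/s; transfer-apolune v_a = √[μ(2/r₂ − 1/a_t)] = 758.0 m/s.
Δv₂ = v_c2 − v_a = 258.4 m/s.
Total Δv = Δv₁ + Δv₂ = 588.4 m/s.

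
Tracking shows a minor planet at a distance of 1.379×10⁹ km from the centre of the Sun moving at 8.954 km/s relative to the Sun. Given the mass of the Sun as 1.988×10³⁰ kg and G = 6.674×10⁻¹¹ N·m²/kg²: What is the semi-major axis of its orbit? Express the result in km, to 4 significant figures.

μ = GM = 6.674×10⁻¹¹ × 1.988×10³⁰ = 1.327×10²⁰ m³/s².
r = 1.379×10¹² m.
Specific orbital energy ε = v²/2 − μ/r = (8954)²/2 − 1.327×10²⁰/1.379×10¹² = -5.613×10⁷ J/kg.
Since ε = −μ/(2a), a = −μ/(2ε) = 1.182×10¹² m = 1.1820×10⁹ km.

a ≈ 1.182×10⁹ km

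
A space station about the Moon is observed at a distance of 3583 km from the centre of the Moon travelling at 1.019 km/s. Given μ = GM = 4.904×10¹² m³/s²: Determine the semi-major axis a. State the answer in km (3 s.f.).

a ≈ 2890 km

r = 3.583×10⁶ m.
Vis-viva rearranged: 1/a = 2/r − v²/μ = 5.582×10⁻⁷ − 2.117×10⁻⁷ = 3.465×10⁻⁷ m⁻¹.
a = 2.886×10⁶ m = 2886.4 km.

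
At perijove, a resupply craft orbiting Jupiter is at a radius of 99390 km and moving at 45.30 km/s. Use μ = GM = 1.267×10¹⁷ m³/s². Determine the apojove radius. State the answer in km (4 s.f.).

apojove radius ≈ 4.100×10⁵ km

r_p = 9.939×10⁷ m.
Specific energy ε = v²/2 − μ/r = -2.487×10⁸ J/kg, so a = −μ/(2ε) = 2.547×10⁸ m.
The apsides satisfy r_p + r_a = 2a, so the apojove radius is 2a − r_p = 4.100×10⁸ m = 4.1000×10⁵ km.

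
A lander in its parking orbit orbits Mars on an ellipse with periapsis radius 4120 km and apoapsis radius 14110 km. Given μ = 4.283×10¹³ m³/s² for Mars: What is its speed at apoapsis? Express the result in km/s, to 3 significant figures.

v ≈ 1.17 km/s

Semi-major axis a = (r_p + r_a)/2 = 9115.0 km = 9.115×10⁶ m.
Vis-viva: v² = μ(2/r − 1/a) = 4.283×10¹³ × (1.417×10⁻⁷ − 1.097×10⁻⁷) = 1.372×10⁶ m²/s².
v = 1171 m/s = 1.171 km/s.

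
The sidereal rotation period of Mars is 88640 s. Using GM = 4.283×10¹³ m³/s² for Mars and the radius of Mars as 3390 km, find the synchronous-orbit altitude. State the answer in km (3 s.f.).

A synchronous orbit has period T, so by Kepler's third law a = (μT²/4π²)^(1/3).
μT²/4π² = 4.283×10¹³ × (8.864×10⁴)² / 39.48 = 8.524×10²¹ m³.
a = 2.043×10⁷ m = 20428 km.
Altitude h = a − R = 20428 − 3390 = 17038 km.

h_sync ≈ 17000 km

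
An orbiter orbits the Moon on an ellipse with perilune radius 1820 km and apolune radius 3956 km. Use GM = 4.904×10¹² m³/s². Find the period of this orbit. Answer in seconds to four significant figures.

T ≈ 13930 seconds

Semi-major axis a = (r_p + r_a)/2 = (1820.0 + 3956.0)/2 = 2888.0 km = 2.888×10⁶ m.
By Kepler's third law T = 2π√(a³/μ) = 2π × 2.216×10³ = 1.393×10⁴ s.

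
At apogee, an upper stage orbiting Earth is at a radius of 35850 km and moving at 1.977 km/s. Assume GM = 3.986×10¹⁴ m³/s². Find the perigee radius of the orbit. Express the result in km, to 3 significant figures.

r_a = 3.585×10⁷ m.
Specific energy ε = v²/2 − μ/r = -9.164×10⁶ J/kg, so a = −μ/(2ε) = 2.175×10⁷ m.
The apsides satisfy r_p + r_a = 2a, so the perigee radius is 2a − r_a = 7.645×10⁶ m = 7644.9 km.

perigee radius ≈ 7640 km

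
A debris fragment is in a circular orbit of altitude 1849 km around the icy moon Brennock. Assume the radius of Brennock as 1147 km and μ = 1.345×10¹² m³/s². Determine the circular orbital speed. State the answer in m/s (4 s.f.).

v ≈ 670.0 m/s

r = 1147 + 1849 = 2996.0 km = 2.9960×10⁶ m.
For a circular orbit v = √(μ/r) = √(1.345×10¹² / 2.996×10⁶) = √(4.489×10⁵) = 670.0 m/s.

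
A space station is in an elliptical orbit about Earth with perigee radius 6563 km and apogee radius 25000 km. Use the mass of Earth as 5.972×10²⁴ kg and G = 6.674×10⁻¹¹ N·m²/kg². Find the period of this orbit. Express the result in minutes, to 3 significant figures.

T ≈ 329 minutes

μ = GM = 6.674×10⁻¹¹ × 5.972×10²⁴ = 3.986×10¹⁴ m³/s².
Semi-major axis a = (r_p + r_a)/2 = (6563.0 + 25000)/2 = 15782 km = 1.578×10⁷ m.
By Kepler's third law T = 2π√(a³/μ) = 2π × 3.140×10³ = 1.973×10⁴ s.
= 328.9 minutes.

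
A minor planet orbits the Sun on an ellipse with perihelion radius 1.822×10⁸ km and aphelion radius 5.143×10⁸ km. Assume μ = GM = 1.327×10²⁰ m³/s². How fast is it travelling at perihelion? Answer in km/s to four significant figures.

v ≈ 32.80 km/s

Semi-major axis a = (r_p + r_a)/2 = 3.4825×10⁸ km = 3.482×10¹¹ m.
Vis-viva: v² = μ(2/r − 1/a) = 1.327×10²⁰ × (1.098×10⁻¹¹ − 2.872×10⁻¹²) = 1.076×10⁹ m²/s².
v = 32800 m/s = 32.80 km/s.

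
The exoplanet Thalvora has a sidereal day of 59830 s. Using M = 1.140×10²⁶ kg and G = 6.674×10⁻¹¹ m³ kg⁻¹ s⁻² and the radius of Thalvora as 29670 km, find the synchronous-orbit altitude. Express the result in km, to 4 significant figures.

h_sync ≈ 58690 km

μ = GM = 6.674×10⁻¹¹ × 1.140×10²⁶ = 7.608×10¹⁵ m³/s².
A synchronous orbit has period T, so by Kepler's third law a = (μT²/4π²)^(1/3).
μT²/4π² = 7.608×10¹⁵ × (5.983×10⁴)² / 39.48 = 6.899×10²³ m³.
a = 8.836×10⁷ m = 88360 km.
Altitude h = a − R = 88360 − 29670 = 58690 km.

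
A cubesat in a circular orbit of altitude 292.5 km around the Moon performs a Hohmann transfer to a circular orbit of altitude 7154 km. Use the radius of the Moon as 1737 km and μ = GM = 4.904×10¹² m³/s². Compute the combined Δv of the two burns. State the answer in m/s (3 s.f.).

Δv_total ≈ 719 m/s

r₁ = 1737 + 292.5 = 2029.5 km = 2.0295×10⁶ m.
r₂ = 1737 + 7154 = 8891.0 km = 8.8910×10⁶ m.
Transfer ellipse a_t = (r₁ + r₂)/2 = 5.460×10⁶ m.
At r₁: circular v_c1 = √(μ/r₁) = 1554 m/s; transfer-perilune v_p = √[μ(2/r₁ − 1/a_t)] = 1984 m/s.
Δv₁ = v_p − v_c1 = 429.1 m/s.
At r₂: circular v_c2 = √(μ/r₂) = 742.7 m/s; transfer-apolune v_a = √[μ(2/r₂ − 1/a_t)] = 452.8 m/s.
Δv₂ = v_c2 − v_a = 289.9 m/s.
Total Δv = Δv₁ + Δv₂ = 719.0 m/s.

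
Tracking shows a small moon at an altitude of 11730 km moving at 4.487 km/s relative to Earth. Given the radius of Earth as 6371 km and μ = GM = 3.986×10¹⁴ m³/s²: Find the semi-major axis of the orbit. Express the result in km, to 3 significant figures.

a ≈ 16700 km

r = 6371 + 11730 = 18101 km = 1.810×10⁷ m.
Vis-viva rearranged: 1/a = 2/r − v²/μ = 1.105×10⁻⁷ − 5.051×10⁻⁸ = 5.998×10⁻⁸ m⁻¹.
a = 1.667×10⁷ m = 16672 km.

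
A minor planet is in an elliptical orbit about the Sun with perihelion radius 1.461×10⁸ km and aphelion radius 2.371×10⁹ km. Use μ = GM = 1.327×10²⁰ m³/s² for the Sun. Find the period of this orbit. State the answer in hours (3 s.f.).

T ≈ 214000 hours

Semi-major axis a = (r_p + r_a)/2 = (1.4610×10⁸ + 2.3710×10⁹)/2 = 1.2586×10⁹ km = 1.259×10¹² m.
By Kepler's third law T = 2π√(a³/μ) = 2π × 1.226×10⁸ = 7.701×10⁸ s.
= 2.139×10⁵ hours.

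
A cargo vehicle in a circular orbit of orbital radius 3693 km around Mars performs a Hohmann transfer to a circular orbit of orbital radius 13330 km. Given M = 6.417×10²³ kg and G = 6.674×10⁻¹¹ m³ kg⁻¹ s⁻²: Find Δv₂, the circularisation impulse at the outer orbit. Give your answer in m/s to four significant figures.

Δv ≈ 611.8 m/s

μ = GM = 6.674×10⁻¹¹ × 6.417×10²³ = 4.283×10¹³ m³/s².
r₁ = 3693 km = 3.693×10⁶ m.
r₂ = 13330 km = 1.333×10⁷ m.
Transfer ellipse a_t = (r₁ + r₂)/2 = 8.512×10⁶ m.
At r₁: circular v_c1 = √(μ/r₁) = 3405 m/s; transfer-periapsis v_p = √[μ(2/r₁ − 1/a_t)] = 4262 m/s.
At r₂: circular v_c2 = √(μ/r₂) = 1792 m/s; transfer-apoapsis v_a = √[μ(2/r₂ − 1/a_t)] = 1181 m/s.
Δv₂ = v_c2 − v_a = 611.8 m/s.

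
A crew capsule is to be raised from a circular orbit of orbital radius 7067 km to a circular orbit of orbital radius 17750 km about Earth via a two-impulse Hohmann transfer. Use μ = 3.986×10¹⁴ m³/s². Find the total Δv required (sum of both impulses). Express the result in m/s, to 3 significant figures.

Δv_total ≈ 2630 m/s

r₁ = 7067 km = 7.067×10⁶ m.
r₂ = 17750 km = 1.775×10⁷ m.
Transfer ellipse a_t = (r₁ + r₂)/2 = 1.241×10⁷ m.
At r₁: circular v_c1 = √(μ/r₁) = 7510 m/s; transfer-perigee v_p = √[μ(2/r₁ − 1/a_t)] = 8982 m/s.
Δv₁ = v_p − v_c1 = 1472 m/s.
At r₂: circular v_c2 = √(μ/r₂) = 4739 m/s; transfer-apogee v_a = √[μ(2/r₂ − 1/a_t)] = 3576 m/s.
Δv₂ = v_c2 − v_a = 1163 m/s.
Total Δv = Δv₁ + Δv₂ = 2635 m/s.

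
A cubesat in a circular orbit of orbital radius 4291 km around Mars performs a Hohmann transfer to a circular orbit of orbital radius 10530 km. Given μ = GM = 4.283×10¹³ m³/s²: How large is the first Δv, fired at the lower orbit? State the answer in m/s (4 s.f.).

Δv ≈ 606.7 m/s

r₁ = 4291 km = 4.291×10⁶ m.
r₂ = 10530 km = 1.053×10⁷ m.
Transfer ellipse a_t = (r₁ + r₂)/2 = 7.410×10⁶ m.
At r₁: circular v_c1 = √(μ/r₁) = 3159 m/s; transfer-periapsis v_p = √[μ(2/r₁ − 1/a_t)] = 3766 m/s.
Δv₁ = v_p − v_c1 = 606.7 m/s.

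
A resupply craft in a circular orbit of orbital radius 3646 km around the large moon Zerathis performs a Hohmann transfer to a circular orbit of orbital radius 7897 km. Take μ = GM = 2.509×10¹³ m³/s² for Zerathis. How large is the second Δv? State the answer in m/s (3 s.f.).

r₁ = 3646 km = 3.646×10⁶ m.
r₂ = 7897 km = 7.897×10⁶ m.
Transfer ellipse a_t = (r₁ + r₂)/2 = 5.772×10⁶ m.
At r₁: circular v_c1 = √(μ/r₁) = 2623 m/s; transfer-periapsis v_p = √[μ(2/r₁ − 1/a_t)] = 3069 m/s.
At r₂: circular v_c2 = √(μ/r₂) = 1782 m/s; transfer-apoapsis v_a = √[μ(2/r₂ − 1/a_t)] = 1417 m/s.
Δv₂ = v_c2 − v_a = 365.7 m/s.

Δv ≈ 366 m/s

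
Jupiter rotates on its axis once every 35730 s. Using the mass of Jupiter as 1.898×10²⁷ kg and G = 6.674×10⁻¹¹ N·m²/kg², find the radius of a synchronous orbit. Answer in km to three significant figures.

r_sync ≈ 1.60×10⁵ km

μ = GM = 6.674×10⁻¹¹ × 1.898×10²⁷ = 1.267×10¹⁷ m³/s².
A synchronous orbit has period T, so by Kepler's third law a = (μT²/4π²)^(1/3).
μT²/4π² = 1.267×10¹⁷ × (3.573×10⁴)² / 39.48 = 4.096×10²⁴ m³.
a = 1.600×10⁸ m = 1.6000×10⁵ km.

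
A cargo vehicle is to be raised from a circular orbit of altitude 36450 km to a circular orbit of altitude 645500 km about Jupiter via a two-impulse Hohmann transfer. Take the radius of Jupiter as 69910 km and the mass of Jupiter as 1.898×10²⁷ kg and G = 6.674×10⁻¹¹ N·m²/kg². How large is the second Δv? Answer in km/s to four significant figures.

Δv ≈ 6.536 km/s

μ = GM = 6.674×10⁻¹¹ × 1.898×10²⁷ = 1.267×10¹⁷ m³/s².
r₁ = 69910 + 36450 = 106360 km = 1.0636×10⁸ m.
r₂ = 69910 + 645500 = 715410 km = 7.1541×10⁸ m.
Transfer ellipse a_t = (r₁ + r₂)/2 = 4.109×10⁸ m.
At r₁: circular v_c1 = √(μ/r₁) = 34510 m/s; transfer-perijove v_p = √[μ(2/r₁ − 1/a_t)] = 45540 m/s.
At r₂: circular v_c2 = √(μ/r₂) = 13310 m/s; transfer-apojove v_a = √[μ(2/r₂ − 1/a_t)] = 6770 m/s.
Δv₂ = v_c2 − v_a = 6536 m/s.
= 6.536 km/s.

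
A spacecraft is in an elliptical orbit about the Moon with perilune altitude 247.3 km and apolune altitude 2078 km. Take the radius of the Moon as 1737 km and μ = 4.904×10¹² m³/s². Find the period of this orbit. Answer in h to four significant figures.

r_p = 1737 + 247.3 = 1984.3 km = 1.9843×10⁶ m.
r_a = 1737 + 2078 = 3815.0 km = 3.8150×10⁶ m.
Semi-major axis a = (r_p + r_a)/2 = (1984.3 + 3815.0)/2 = 2899.7 km = 2.900×10⁶ m.
By Kepler's third law T = 2π√(a³/μ) = 2π × 2.230×10³ = 1.401×10⁴ s.
= 3.892 h.

T ≈ 3.892 h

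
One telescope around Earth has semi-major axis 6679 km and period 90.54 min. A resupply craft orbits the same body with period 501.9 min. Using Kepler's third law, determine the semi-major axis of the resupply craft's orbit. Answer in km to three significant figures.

Kepler's third law: a³ ∝ T², so a₂ = a₁ (T₂/T₁)^(2/3).
T₂/T₁ = 5.543, (T₂/T₁)^(2/3) = 3.132.
a₂ = 6679 × 3.132 = 20920 km.

a₂ ≈ 20900 km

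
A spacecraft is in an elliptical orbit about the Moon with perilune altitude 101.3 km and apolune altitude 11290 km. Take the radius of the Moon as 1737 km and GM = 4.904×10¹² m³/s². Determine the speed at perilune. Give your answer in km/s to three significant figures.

r_p = 1737 + 101.3 = 1838.3 km = 1.8383×10⁶ m.
r_a = 1737 + 11290 = 13027 km = 1.3027×10⁷ m.
Semi-major axis a = (r_p + r_a)/2 = 7432.6 km = 7.433×10⁶ m.
Vis-viva: v² = μ(2/r − 1/a) = 4.904×10¹² × (1.088×10⁻⁶ − 1.345×10⁻⁷) = 4.676×10⁶ m²/s².
v = 2162 m/s = 2.162 km/s.

v ≈ 2.16 km/s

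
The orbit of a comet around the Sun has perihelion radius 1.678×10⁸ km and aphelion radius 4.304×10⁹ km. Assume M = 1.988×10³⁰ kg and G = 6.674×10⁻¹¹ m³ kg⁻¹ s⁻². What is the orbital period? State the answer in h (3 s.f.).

μ = GM = 6.674×10⁻¹¹ × 1.988×10³⁰ = 1.327×10²⁰ m³/s².
Semi-major axis a = (r_p + r_a)/2 = (1.6780×10⁸ + 4.3040×10⁹)/2 = 2.2359×10⁹ km = 2.236×10¹² m.
By Kepler's third law T = 2π√(a³/μ) = 2π × 2.903×10⁸ = 1.824×10⁹ s.
= 5.066×10⁵ h.

T ≈ 507000 h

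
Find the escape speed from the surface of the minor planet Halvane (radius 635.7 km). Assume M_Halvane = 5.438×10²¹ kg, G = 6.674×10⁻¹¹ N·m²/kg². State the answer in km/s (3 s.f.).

μ = GM = 6.674×10⁻¹¹ × 5.438×10²¹ = 3.629×10¹¹ m³/s².
r = R = 6.357×10⁵ m.
Escape speed v_esc = √(2μ/r) = √(2 × 3.629×10¹¹ / 6.357×10⁵) = √(1.142×10⁶) = 1069 m/s.
= 1.069 km/s.

v_esc ≈ 1.07 km/s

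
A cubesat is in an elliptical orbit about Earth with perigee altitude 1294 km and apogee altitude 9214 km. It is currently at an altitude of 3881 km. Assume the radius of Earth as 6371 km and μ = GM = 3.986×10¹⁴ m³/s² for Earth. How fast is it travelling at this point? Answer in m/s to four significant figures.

r_p = 6371 + 1294 = 7665.0 km = 7.6650×10⁶ m.
r_a = 6371 + 9214 = 15585 km = 1.5585×10⁷ m.
r = 6371 + 3881 = 10252 km = 1.025×10⁷ m.
Semi-major axis a = (r_p + r_a)/2 = 11625 km = 1.162×10⁷ m.
Vis-viva: v² = μ(2/r − 1/a) = 3.986×10¹⁴ × (1.951×10⁻⁷ − 8.602×10⁻⁸) = 4.347×10⁷ m²/s².
v = 6593 m/s.

v ≈ 6593 m/s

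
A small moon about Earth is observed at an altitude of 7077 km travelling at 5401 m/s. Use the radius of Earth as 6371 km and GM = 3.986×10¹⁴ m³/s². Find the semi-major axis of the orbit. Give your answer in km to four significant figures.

r = 6371 + 7077 = 13448 km = 1.345×10⁷ m.
Specific orbital energy ε = v²/2 − μ/r = (5401)²/2 − 3.986×10¹⁴/1.345×10⁷ = -1.505×10⁷ J/kg.
Since ε = −μ/(2a), a = −μ/(2ε) = 1.324×10⁷ m = 13238 km.

a ≈ 13240 km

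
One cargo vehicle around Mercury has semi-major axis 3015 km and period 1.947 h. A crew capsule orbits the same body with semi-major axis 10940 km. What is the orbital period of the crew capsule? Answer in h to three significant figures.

Kepler's third law: T² ∝ a³, so T₂ = T₁ (a₂/a₁)^(3/2).
a₂/a₁ = 3.629, (a₂/a₁)^(3/2) = 6.912.
T₂ = 1.947 × 6.912 = 13.46 h.

T₂ ≈ 13.5 h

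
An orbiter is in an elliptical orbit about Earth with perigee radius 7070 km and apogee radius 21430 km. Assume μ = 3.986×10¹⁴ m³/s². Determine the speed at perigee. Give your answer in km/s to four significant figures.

v ≈ 9.208 km/s

Semi-major axis a = (r_p + r_a)/2 = 14250 km = 1.425×10⁷ m.
Vis-viva: v² = μ(2/r − 1/a) = 3.986×10¹⁴ × (2.829×10⁻⁷ − 7.018×10⁻⁸) = 8.479×10⁷ m²/s².
v = 9208 m/s = 9.208 km/s.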